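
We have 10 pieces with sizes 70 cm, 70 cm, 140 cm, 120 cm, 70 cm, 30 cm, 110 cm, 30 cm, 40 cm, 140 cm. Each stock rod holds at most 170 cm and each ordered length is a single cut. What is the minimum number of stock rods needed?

Total = 140 + 140 + 120 + 110 + 70 + 70 + 70 + 40 + 30 + 30 = 820 cm.
Lower bound: ⌈820/170⌉ = 5 stock rods.
A packing using 6 stock rods:
  stock rod 1: 140 + 30 = 170
  stock rod 2: 140 + 30 = 170
  stock rod 3: 120 + 40 = 160
  stock rod 4: 110 = 110
  stock rod 5: 70 + 70 = 140
  stock rod 6: 70 = 70
No arrangement into 5 stock rods stays within capacity, so 6 is optimal.

6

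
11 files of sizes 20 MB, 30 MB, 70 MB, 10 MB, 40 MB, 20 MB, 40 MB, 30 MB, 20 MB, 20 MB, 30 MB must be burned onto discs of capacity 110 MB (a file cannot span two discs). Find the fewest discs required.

3

Total = 70 + 40 + 40 + 30 + 30 + 30 + 20 + 20 + 20 + 20 + 10 = 330 MB.
Lower bound: ⌈330/110⌉ = 3 discs.
A packing using 3 discs:
  disc 1: 70 + 40 = 110
  disc 2: 40 + 30 + 30 + 10 = 110
  disc 3: 30 + 20 + 20 + 20 + 20 = 110
This matches the lower bound, so 3 is optimal.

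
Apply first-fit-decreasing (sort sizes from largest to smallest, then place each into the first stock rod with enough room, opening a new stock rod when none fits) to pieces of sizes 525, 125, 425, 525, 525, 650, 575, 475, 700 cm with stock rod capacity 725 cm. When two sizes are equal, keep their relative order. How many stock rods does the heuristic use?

Sorted descending: 700, 650, 575, 525, 525, 525, 475, 425, 125.
  700 → stock rod 1 (new)  [load 700/725]
  650 → stock rod 2 (new)  [load 650/725]
  575 → stock rod 3 (new)  [load 575/725]
  525 → stock rod 4 (new)  [load 525/725]
  525 → stock rod 5 (new)  [load 525/725]
  525 → stock rod 6 (new)  [load 525/725]
  475 → stock rod 7 (new)  [load 475/725]
  425 → stock rod 8 (new)  [load 425/725]
  125 → stock rod 3  [load 700/725]
8 stock rods opened.

8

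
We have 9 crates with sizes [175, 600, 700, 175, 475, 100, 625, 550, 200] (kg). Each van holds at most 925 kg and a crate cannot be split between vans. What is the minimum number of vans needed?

5

Total = 700 + 625 + 600 + 550 + 475 + 200 + 175 + 175 + 100 = 3600 kg.
Lower bound: ⌈3600/925⌉ = 4 vans.
Also, 5 crates each exceed 925/2 kg, and no two of those can share a van, so at least 5 vans are needed.
A packing using 5 vans:
  van 1: 700 + 200 = 900
  van 2: 625 + 175 + 100 = 900
  van 3: 600 + 175 = 775
  van 4: 550 = 550
  van 5: 475 = 475
This matches the lower bound, so 5 is optimal.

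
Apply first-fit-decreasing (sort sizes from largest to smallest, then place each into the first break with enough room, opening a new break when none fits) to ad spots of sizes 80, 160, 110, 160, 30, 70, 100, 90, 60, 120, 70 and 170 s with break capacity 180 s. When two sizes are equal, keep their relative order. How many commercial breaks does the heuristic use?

8

Sorted descending: 170, 160, 160, 120, 110, 100, 90, 80, 70, 70, 60, 30.
  170 → break 1 (new)  [load 170/180]
  160 → break 2 (new)  [load 160/180]
  160 → break 3 (new)  [load 160/180]
  120 → break 4 (new)  [load 120/180]
  110 → break 5 (new)  [load 110/180]
  100 → break 6 (new)  [load 100/180]
  90 → break 7 (new)  [load 90/180]
  80 → break 6  [load 180/180]
  70 → break 5  [load 180/180]
  70 → break 7  [load 160/180]
  60 → break 4  [load 180/180]
  30 → break 8 (new)  [load 30/180]
8 commercial breaks opened.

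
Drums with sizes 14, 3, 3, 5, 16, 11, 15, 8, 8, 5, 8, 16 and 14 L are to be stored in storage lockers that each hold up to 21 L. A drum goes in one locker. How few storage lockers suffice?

7

Total = 16 + 16 + 15 + 14 + 14 + 11 + 8 + 8 + 8 + 5 + 5 + 3 + 3 = 126 L.
Lower bound: ⌈126/21⌉ = 6 storage lockers.
A packing using 7 storage lockers:
  locker 1: 16 + 5 = 21
  locker 2: 16 + 5 = 21
  locker 3: 15 + 3 + 3 = 21
  locker 4: 14 = 14
  locker 5: 14 = 14
  locker 6: 11 + 8 = 19
  locker 7: 8 + 8 = 16
No arrangement into 6 storage lockers stays within capacity, so 7 is optimal.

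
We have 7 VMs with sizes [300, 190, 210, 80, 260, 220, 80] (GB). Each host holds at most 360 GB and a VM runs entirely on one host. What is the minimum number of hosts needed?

Total = 300 + 260 + 220 + 210 + 190 + 80 + 80 = 1340 GB.
Lower bound: ⌈1340/360⌉ = 4 hosts.
Also, 5 VMs each exceed 180 GB, and no two of those can share a host, so at least 5 hosts are needed.
A packing using 5 hosts:
  host 1: 300 = 300
  host 2: 260 + 80 = 340
  host 3: 220 + 80 = 300
  host 4: 210 = 210
  host 5: 190 = 190
This matches the lower bound, so 5 is optimal.

5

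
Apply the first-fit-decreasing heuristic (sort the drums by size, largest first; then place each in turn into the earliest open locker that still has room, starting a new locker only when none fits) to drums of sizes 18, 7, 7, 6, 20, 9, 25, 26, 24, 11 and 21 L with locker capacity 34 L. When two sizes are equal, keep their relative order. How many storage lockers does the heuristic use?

Sorted descending: 26, 25, 24, 21, 20, 18, 11, 9, 7, 7, 6.
  26 → locker 1 (new)  [load 26/34]
  25 → locker 2 (new)  [load 25/34]
  24 → locker 3 (new)  [load 24/34]
  21 → locker 4 (new)  [load 21/34]
  20 → locker 5 (new)  [load 20/34]
  18 → locker 6 (new)  [load 18/34]
  11 → locker 4  [load 32/34]
  9 → locker 2  [load 34/34]
  7 → locker 1  [load 33/34]
  7 → locker 3  [load 31/34]
  6 → locker 5  [load 26/34]
6 storage lockers opened.

6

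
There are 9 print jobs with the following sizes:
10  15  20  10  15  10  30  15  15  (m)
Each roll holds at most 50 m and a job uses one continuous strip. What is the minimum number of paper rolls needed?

Total = 30 + 20 + 15 + 15 + 15 + 15 + 10 + 10 + 10 = 140 m.
Lower bound: ⌈140/50⌉ = 3 paper rolls.
A packing using 3 paper rolls:
  roll 1: 30 + 20 = 50
  roll 2: 15 + 15 + 15 = 45
  roll 3: 15 + 10 + 10 + 10 = 45
This matches the lower bound, so 3 is optimal.

3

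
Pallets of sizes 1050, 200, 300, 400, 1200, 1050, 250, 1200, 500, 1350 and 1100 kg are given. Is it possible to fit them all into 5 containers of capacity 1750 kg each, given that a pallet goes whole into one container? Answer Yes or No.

Total = 8600 kg; ⌈8600/1750⌉ = 5.
6 pallets each exceed half the capacity and cannot share a container, forcing at least 6 containers.
At least 6 containers are required, but only 5 are allowed.

No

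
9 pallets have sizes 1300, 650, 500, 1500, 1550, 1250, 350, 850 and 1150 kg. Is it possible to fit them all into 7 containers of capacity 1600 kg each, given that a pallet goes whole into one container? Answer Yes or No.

Yes

A valid assignment using 7 containers:
  container 1: 1550 = 1550
  container 2: 1500 = 1500
  container 3: 1300 = 1300
  container 4: 1250 + 350 = 1600
  container 5: 1150 = 1150
  container 6: 850 + 650 = 1500
  container 7: 500 = 500
Every load is within 1600 kg, so 7 containers suffice.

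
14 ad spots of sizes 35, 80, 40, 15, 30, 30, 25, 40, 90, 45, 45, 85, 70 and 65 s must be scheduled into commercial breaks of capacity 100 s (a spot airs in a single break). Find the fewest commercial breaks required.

Total = 90 + 85 + 80 + 70 + 65 + 45 + 45 + 40 + 40 + 35 + 30 + 30 + 25 + 15 = 695 s.
Lower bound: ⌈695/100⌉ = 7 commercial breaks.
A packing using 8 commercial breaks:
  break 1: 90 = 90
  break 2: 85 + 15 = 100
  break 3: 80 = 80
  break 4: 70 + 30 = 100
  break 5: 65 + 35 = 100
  break 6: 45 + 45 = 90
  break 7: 40 + 40 = 80
  break 8: 30 + 25 = 55
No arrangement into 7 commercial breaks stays within capacity, so 8 is optimal.

8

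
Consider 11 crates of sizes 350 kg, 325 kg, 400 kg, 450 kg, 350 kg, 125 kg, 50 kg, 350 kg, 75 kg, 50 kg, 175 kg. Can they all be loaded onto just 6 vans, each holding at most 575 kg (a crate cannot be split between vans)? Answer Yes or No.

Yes

A valid assignment using 6 vans:
  van 1: 450 + 125 = 575
  van 2: 400 + 175 = 575
  van 3: 350 + 75 + 50 + 50 = 525
  van 4: 350 = 350
  van 5: 350 = 350
  van 6: 325 = 325
Every load is within 575 kg, so 6 vans suffice.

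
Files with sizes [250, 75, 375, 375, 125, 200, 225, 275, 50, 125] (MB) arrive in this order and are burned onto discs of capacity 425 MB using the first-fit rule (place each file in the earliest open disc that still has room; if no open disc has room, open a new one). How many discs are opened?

6

  250 → disc 1 (new)  [load 250/425]
  75 → disc 1  [load 325/425]
  375 → disc 2 (new)  [load 375/425]
  375 → disc 3 (new)  [load 375/425]
  125 → disc 4 (new)  [load 125/425]
  200 → disc 4  [load 325/425]
  225 → disc 5 (new)  [load 225/425]
  275 → disc 6 (new)  [load 275/425]
  50 → disc 1  [load 375/425]
  125 → disc 5  [load 350/425]
6 discs opened.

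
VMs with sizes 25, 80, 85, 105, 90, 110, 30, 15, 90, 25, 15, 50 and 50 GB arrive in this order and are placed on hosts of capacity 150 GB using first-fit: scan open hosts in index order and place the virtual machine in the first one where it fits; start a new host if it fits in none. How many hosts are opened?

6

  25 → host 1 (new)  [load 25/150]
  80 → host 1  [load 105/150]
  85 → host 2 (new)  [load 85/150]
  105 → host 3 (new)  [load 105/150]
  90 → host 4 (new)  [load 90/150]
  110 → host 5 (new)  [load 110/150]
  30 → host 1  [load 135/150]
  15 → host 1  [load 150/150]
  90 → host 6 (new)  [load 90/150]
  25 → host 2  [load 110/150]
  15 → host 2  [load 125/150]
  50 → host 4  [load 140/150]
  50 → host 6  [load 140/150]
6 hosts opened.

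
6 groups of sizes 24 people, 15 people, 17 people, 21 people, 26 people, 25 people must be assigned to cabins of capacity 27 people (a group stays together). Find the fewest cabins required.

Total = 26 + 25 + 24 + 21 + 17 + 15 = 128 people.
Lower bound: ⌈128/27⌉ = 5 cabins.
Also, 6 groups each exceed 27/2 people, and no two of those can share a cabin, so at least 6 cabins are needed.
A packing using 6 cabins:
  cabin 1: 26 = 26
  cabin 2: 25 = 25
  cabin 3: 24 = 24
  cabin 4: 21 = 21
  cabin 5: 17 = 17
  cabin 6: 15 = 15
This matches the lower bound, so 6 is optimal.

6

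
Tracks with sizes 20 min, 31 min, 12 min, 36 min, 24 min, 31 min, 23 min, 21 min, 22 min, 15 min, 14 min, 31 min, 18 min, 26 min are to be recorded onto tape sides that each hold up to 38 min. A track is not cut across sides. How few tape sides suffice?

Total = 36 + 31 + 31 + 31 + 26 + 24 + 23 + 22 + 21 + 20 + 18 + 15 + 14 + 12 = 324 min.
Lower bound: ⌈324/38⌉ = 9 tape sides.
Also, 10 tracks each exceed 19 min, and no two of those can share a side, so at least 10 tape sides are needed.
A packing using 10 tape sides:
  side 1: 36 = 36
  side 2: 31 = 31
  side 3: 31 = 31
  side 4: 31 = 31
  side 5: 26 + 12 = 38
  side 6: 24 + 14 = 38
  side 7: 23 + 15 = 38
  side 8: 22 = 22
  side 9: 21 = 21
  side 10: 20 + 18 = 38
This matches the lower bound, so 10 is optimal.

10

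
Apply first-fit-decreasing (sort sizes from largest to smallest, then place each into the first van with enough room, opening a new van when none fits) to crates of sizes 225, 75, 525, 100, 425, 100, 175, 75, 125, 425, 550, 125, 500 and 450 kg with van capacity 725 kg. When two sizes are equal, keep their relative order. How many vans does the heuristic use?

Sorted descending: 550, 525, 500, 450, 425, 425, 225, 175, 125, 125, 100, 100, 75, 75.
  550 → van 1 (new)  [load 550/725]
  525 → van 2 (new)  [load 525/725]
  500 → van 3 (new)  [load 500/725]
  450 → van 4 (new)  [load 450/725]
  425 → van 5 (new)  [load 425/725]
  425 → van 6 (new)  [load 425/725]
  225 → van 3  [load 725/725]
  175 → van 1  [load 725/725]
  125 → van 2  [load 650/725]
  125 → van 4  [load 575/725]
  100 → van 4  [load 675/725]
  100 → van 5  [load 525/725]
  75 → van 2  [load 725/725]
  75 → van 5  [load 600/725]
6 vans opened.

6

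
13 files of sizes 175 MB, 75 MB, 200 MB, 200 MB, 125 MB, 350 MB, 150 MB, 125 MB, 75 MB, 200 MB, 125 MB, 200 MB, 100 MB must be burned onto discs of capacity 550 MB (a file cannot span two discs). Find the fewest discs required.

Total = 350 + 200 + 200 + 200 + 200 + 175 + 150 + 125 + 125 + 125 + 100 + 75 + 75 = 2100 MB.
Lower bound: ⌈2100/550⌉ = 4 discs.
A packing using 4 discs:
  disc 1: 350 + 200 = 550
  disc 2: 200 + 200 + 150 = 550
  disc 3: 200 + 175 + 125 = 500
  disc 4: 125 + 125 + 100 + 75 + 75 = 500
This matches the lower bound, so 4 is optimal.

4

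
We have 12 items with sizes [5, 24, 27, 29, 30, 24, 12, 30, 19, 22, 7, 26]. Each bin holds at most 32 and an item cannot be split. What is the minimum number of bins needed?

9

Total = 30 + 30 + 29 + 27 + 26 + 24 + 24 + 22 + 19 + 12 + 7 + 5 = 255.
Lower bound: ⌈255/32⌉ = 8 bins.
Also, 9 items each exceed 16, and no two of those can share a bin, so at least 9 bins are needed.
A packing using 9 bins:
  bin 1: 30 = 30
  bin 2: 30 = 30
  bin 3: 29 = 29
  bin 4: 27 + 5 = 32
  bin 5: 26 = 26
  bin 6: 24 + 7 = 31
  bin 7: 24 = 24
  bin 8: 22 = 22
  bin 9: 19 + 12 = 31
This matches the lower bound, so 9 is optimal.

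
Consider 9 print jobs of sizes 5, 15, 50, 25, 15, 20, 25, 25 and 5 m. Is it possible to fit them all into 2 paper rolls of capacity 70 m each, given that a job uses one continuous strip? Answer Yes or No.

No

Total = 185 m; ⌈185/70⌉ = 3.
At least 3 paper rolls are required, but only 2 are allowed.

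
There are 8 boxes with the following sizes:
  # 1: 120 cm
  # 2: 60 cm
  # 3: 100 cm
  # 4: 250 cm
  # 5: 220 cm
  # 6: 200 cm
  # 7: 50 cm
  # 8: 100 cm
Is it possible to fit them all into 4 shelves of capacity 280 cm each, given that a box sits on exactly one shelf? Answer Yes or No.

No

Total = 1100 cm; ⌈1100/280⌉ = 4.
The bound of 4 does not rule out 4, but exhaustive search shows no assignment into 4 shelves of capacity 280 cm exists — the minimum is 5.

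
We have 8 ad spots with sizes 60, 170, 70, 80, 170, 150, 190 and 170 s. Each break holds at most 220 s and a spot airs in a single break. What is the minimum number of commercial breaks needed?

Total = 190 + 170 + 170 + 170 + 150 + 80 + 70 + 60 = 1060 s.
Lower bound: ⌈1060/220⌉ = 5 commercial breaks.
A packing using 6 commercial breaks:
  break 1: 190 = 190
  break 2: 170 = 170
  break 3: 170 = 170
  break 4: 170 = 170
  break 5: 150 + 70 = 220
  break 6: 80 + 60 = 140
No arrangement into 5 commercial breaks stays within capacity, so 6 is optimal.

6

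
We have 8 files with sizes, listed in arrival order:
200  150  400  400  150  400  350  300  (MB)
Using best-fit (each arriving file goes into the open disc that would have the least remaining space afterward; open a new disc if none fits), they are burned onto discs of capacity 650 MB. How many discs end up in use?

5

  200 → disc 1 (new)  [load 200/650]
  150 → disc 1  [load 350/650]
  400 → disc 2 (new)  [load 400/650]
  400 → disc 3 (new)  [load 400/650]
  150 → disc 2  [load 550/650]
  400 → disc 4 (new)  [load 400/650]
  350 → disc 5 (new)  [load 350/650]
  300 → disc 1  [load 650/650]
5 discs opened.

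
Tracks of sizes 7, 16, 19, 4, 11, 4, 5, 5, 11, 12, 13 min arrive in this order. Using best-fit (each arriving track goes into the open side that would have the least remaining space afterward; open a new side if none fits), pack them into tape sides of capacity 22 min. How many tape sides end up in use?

6

  7 → side 1 (new)  [load 7/22]
  16 → side 2 (new)  [load 16/22]
  19 → side 3 (new)  [load 19/22]
  4 → side 2  [load 20/22]
  11 → side 1  [load 18/22]
  4 → side 1  [load 22/22]
  5 → side 4 (new)  [load 5/22]
  5 → side 4  [load 10/22]
  11 → side 4  [load 21/22]
  12 → side 5 (new)  [load 12/22]
  13 → side 6 (new)  [load 13/22]
6 tape sides opened.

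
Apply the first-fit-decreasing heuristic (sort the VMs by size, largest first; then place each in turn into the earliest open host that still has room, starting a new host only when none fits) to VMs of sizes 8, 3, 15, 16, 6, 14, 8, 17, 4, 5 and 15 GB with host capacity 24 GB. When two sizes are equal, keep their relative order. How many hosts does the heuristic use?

Sorted descending: 17, 16, 15, 15, 14, 8, 8, 6, 5, 4, 3.
  17 → host 1 (new)  [load 17/24]
  16 → host 2 (new)  [load 16/24]
  15 → host 3 (new)  [load 15/24]
  15 → host 4 (new)  [load 15/24]
  14 → host 5 (new)  [load 14/24]
  8 → host 2  [load 24/24]
  8 → host 3  [load 23/24]
  6 → host 1  [load 23/24]
  5 → host 4  [load 20/24]
  4 → host 4  [load 24/24]
  3 → host 5  [load 17/24]
5 hosts opened.

5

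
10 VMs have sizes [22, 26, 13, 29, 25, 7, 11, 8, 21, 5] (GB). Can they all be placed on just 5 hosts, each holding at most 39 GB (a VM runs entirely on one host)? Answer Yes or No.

Yes

A valid assignment using 5 hosts:
  host 1: 29 + 8 = 37
  host 2: 26 + 13 = 39
  host 3: 25 + 11 = 36
  host 4: 22 + 7 + 5 = 34
  host 5: 21 = 21
Every load is within 39 GB, so 5 hosts suffice.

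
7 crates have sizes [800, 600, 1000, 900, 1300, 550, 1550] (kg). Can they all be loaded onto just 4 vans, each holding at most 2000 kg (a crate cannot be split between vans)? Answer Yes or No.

A valid assignment using 4 vans:
  van 1: 1550 = 1550
  van 2: 1300 + 600 = 1900
  van 3: 1000 + 900 = 1900
  van 4: 800 + 550 = 1350
Every load is within 2000 kg, so 4 vans suffice.

Yes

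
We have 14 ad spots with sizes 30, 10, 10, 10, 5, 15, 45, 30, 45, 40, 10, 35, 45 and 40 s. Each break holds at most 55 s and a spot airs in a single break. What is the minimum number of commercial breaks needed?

8

Total = 45 + 45 + 45 + 40 + 40 + 35 + 30 + 30 + 15 + 10 + 10 + 10 + 10 + 5 = 370 s.
Lower bound: ⌈370/55⌉ = 7 commercial breaks.
Also, 8 ad spots each exceed 55/2 s, and no two of those can share a break, so at least 8 commercial breaks are needed.
A packing using 8 commercial breaks:
  break 1: 45 + 10 = 55
  break 2: 45 + 10 = 55
  break 3: 45 + 10 = 55
  break 4: 40 + 15 = 55
  break 5: 40 + 10 + 5 = 55
  break 6: 35 = 35
  break 7: 30 = 30
  break 8: 30 = 30
This matches the lower bound, so 8 is optimal.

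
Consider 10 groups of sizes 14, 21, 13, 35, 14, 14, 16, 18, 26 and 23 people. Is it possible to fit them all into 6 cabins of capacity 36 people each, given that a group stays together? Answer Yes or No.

A valid assignment using 6 cabins:
  cabin 1: 35 = 35
  cabin 2: 26 = 26
  cabin 3: 23 + 13 = 36
  cabin 4: 21 + 14 = 35
  cabin 5: 18 + 16 = 34
  cabin 6: 14 + 14 = 28
Every load is within 36 people, so 6 cabins suffice.

Yes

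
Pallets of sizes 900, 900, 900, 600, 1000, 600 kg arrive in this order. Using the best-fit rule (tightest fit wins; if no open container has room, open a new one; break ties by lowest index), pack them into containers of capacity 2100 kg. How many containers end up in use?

  900 → container 1 (new)  [load 900/2100]
  900 → container 1  [load 1800/2100]
  900 → container 2 (new)  [load 900/2100]
  600 → container 2  [load 1500/2100]
  1000 → container 3 (new)  [load 1000/2100]
  600 → container 2  [load 2100/2100]
3 containers opened.

3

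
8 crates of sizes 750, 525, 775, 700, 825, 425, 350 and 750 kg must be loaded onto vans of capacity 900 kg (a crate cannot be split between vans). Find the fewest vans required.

Total = 825 + 775 + 750 + 750 + 700 + 525 + 425 + 350 = 5100 kg.
Lower bound: ⌈5100/900⌉ = 6 vans.
A packing using 7 vans:
  van 1: 825 = 825
  van 2: 775 = 775
  van 3: 750 = 750
  van 4: 750 = 750
  van 5: 700 = 700
  van 6: 525 + 350 = 875
  van 7: 425 = 425
No arrangement into 6 vans stays within capacity, so 7 is optimal.

7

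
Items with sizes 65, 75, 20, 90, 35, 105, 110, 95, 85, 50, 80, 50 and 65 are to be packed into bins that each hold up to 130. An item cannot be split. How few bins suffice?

Total = 110 + 105 + 95 + 90 + 85 + 80 + 75 + 65 + 65 + 50 + 50 + 35 + 20 = 925.
Lower bound: ⌈925/130⌉ = 8 bins.
A packing using 8 bins:
  bin 1: 110 + 20 = 130
  bin 2: 105 = 105
  bin 3: 95 + 35 = 130
  bin 4: 90 = 90
  bin 5: 85 = 85
  bin 6: 80 + 50 = 130
  bin 7: 75 + 50 = 125
  bin 8: 65 + 65 = 130
This matches the lower bound, so 8 is optimal.

8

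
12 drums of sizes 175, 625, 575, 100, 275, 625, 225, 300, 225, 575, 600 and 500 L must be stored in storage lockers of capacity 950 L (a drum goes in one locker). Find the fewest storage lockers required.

6

Total = 625 + 625 + 600 + 575 + 575 + 500 + 300 + 275 + 225 + 225 + 175 + 100 = 4800 L.
Lower bound: ⌈4800/950⌉ = 6 storage lockers.
A packing using 6 storage lockers:
  locker 1: 625 + 300 = 925
  locker 2: 625 + 275 = 900
  locker 3: 600 + 225 + 100 = 925
  locker 4: 575 + 225 = 800
  locker 5: 575 + 175 = 750
  locker 6: 500 = 500
This matches the lower bound, so 6 is optimal.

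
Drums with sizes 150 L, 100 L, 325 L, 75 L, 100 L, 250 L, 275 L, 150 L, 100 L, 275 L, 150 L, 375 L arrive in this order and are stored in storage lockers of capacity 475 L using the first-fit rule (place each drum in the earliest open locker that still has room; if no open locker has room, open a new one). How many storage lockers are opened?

  150 → locker 1 (new)  [load 150/475]
  100 → locker 1  [load 250/475]
  325 → locker 2 (new)  [load 325/475]
  75 → locker 1  [load 325/475]
  100 → locker 1  [load 425/475]
  250 → locker 3 (new)  [load 250/475]
  275 → locker 4 (new)  [load 275/475]
  150 → locker 2  [load 475/475]
  100 → locker 3  [load 350/475]
  275 → locker 5 (new)  [load 275/475]
  150 → locker 4  [load 425/475]
  375 → locker 6 (new)  [load 375/475]
6 storage lockers opened.

6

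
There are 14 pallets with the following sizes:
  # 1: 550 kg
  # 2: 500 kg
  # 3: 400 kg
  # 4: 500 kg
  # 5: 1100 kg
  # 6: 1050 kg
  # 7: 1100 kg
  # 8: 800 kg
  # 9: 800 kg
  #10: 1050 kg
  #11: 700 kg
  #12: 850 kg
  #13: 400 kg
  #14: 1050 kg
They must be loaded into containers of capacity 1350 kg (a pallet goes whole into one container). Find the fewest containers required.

10

Total = 1100 + 1100 + 1050 + 1050 + 1050 + 850 + 800 + 800 + 700 + 550 + 500 + 500 + 400 + 400 = 10850 kg.
Lower bound: ⌈10850/1350⌉ = 9 containers.
A packing using 10 containers:
  container 1: 1100 = 1100
  container 2: 1100 = 1100
  container 3: 1050 = 1050
  container 4: 1050 = 1050
  container 5: 1050 = 1050
  container 6: 850 + 500 = 1350
  container 7: 800 + 550 = 1350
  container 8: 800 + 500 = 1300
  container 9: 700 + 400 = 1100
  container 10: 400 = 400
No arrangement into 9 containers stays within capacity, so 10 is optimal.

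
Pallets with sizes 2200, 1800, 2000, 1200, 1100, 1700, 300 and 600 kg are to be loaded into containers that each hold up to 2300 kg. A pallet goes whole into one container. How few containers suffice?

Total = 2200 + 2000 + 1800 + 1700 + 1200 + 1100 + 600 + 300 = 10900 kg.
Lower bound: ⌈10900/2300⌉ = 5 containers.
A packing using 5 containers:
  container 1: 2200 = 2200
  container 2: 2000 + 300 = 2300
  container 3: 1800 = 1800
  container 4: 1700 + 600 = 2300
  container 5: 1200 + 1100 = 2300
This matches the lower bound, so 5 is optimal.

5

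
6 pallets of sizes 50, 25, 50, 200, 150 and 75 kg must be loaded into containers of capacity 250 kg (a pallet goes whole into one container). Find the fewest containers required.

Total = 200 + 150 + 75 + 50 + 50 + 25 = 550 kg.
Lower bound: ⌈550/250⌉ = 3 containers.
A packing using 3 containers:
  container 1: 200 + 50 = 250
  container 2: 150 + 75 + 25 = 250
  container 3: 50 = 50
This matches the lower bound, so 3 is optimal.

3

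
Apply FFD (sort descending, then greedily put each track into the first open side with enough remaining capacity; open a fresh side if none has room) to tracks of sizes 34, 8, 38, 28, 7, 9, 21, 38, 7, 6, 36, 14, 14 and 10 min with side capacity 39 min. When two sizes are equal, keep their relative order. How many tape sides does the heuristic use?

8

Sorted descending: 38, 38, 36, 34, 28, 21, 14, 14, 10, 9, 8, 7, 7, 6.
  38 → side 1 (new)  [load 38/39]
  38 → side 2 (new)  [load 38/39]
  36 → side 3 (new)  [load 36/39]
  34 → side 4 (new)  [load 34/39]
  28 → side 5 (new)  [load 28/39]
  21 → side 6 (new)  [load 21/39]
  14 → side 6  [load 35/39]
  14 → side 7 (new)  [load 14/39]
  10 → side 5  [load 38/39]
  9 → side 7  [load 23/39]
  8 → side 7  [load 31/39]
  7 → side 7  [load 38/39]
  7 → side 8 (new)  [load 7/39]
  6 → side 8  [load 13/39]
8 tape sides opened.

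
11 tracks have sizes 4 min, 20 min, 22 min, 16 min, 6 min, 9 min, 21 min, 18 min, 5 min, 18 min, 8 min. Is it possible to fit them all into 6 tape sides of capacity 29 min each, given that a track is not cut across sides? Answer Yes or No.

Yes

A valid assignment using 6 tape sides:
  side 1: 22 + 6 = 28
  side 2: 21 + 8 = 29
  side 3: 20 + 9 = 29
  side 4: 18 + 5 + 4 = 27
  side 5: 18 = 18
  side 6: 16 = 16
Every load is within 29 min, so 6 tape sides suffice.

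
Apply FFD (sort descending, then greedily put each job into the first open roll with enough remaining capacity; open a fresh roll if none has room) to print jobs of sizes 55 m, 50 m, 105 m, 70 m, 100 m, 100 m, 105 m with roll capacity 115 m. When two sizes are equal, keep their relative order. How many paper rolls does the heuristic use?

Sorted descending: 105, 105, 100, 100, 70, 55, 50.
  105 → roll 1 (new)  [load 105/115]
  105 → roll 2 (new)  [load 105/115]
  100 → roll 3 (new)  [load 100/115]
  100 → roll 4 (new)  [load 100/115]
  70 → roll 5 (new)  [load 70/115]
  55 → roll 6 (new)  [load 55/115]
  50 → roll 6  [load 105/115]
6 paper rolls opened.

6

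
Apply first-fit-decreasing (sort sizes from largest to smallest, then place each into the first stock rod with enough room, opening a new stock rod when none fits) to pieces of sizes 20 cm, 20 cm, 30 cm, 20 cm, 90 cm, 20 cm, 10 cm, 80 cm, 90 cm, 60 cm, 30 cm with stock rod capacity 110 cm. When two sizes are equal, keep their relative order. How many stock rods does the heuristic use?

5

Sorted descending: 90, 90, 80, 60, 30, 30, 20, 20, 20, 20, 10.
  90 → stock rod 1 (new)  [load 90/110]
  90 → stock rod 2 (new)  [load 90/110]
  80 → stock rod 3 (new)  [load 80/110]
  60 → stock rod 4 (new)  [load 60/110]
  30 → stock rod 3  [load 110/110]
  30 → stock rod 4  [load 90/110]
  20 → stock rod 1  [load 110/110]
  20 → stock rod 2  [load 110/110]
  20 → stock rod 4  [load 110/110]
  20 → stock rod 5 (new)  [load 20/110]
  10 → stock rod 5  [load 30/110]
5 stock rods opened.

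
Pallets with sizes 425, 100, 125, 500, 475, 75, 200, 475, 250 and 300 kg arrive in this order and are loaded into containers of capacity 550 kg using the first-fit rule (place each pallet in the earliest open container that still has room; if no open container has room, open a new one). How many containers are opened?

  425 → container 1 (new)  [load 425/550]
  100 → container 1  [load 525/550]
  125 → container 2 (new)  [load 125/550]
  500 → container 3 (new)  [load 500/550]
  475 → container 4 (new)  [load 475/550]
  75 → container 2  [load 200/550]
  200 → container 2  [load 400/550]
  475 → container 5 (new)  [load 475/550]
  250 → container 6 (new)  [load 250/550]
  300 → container 6  [load 550/550]
6 containers opened.

6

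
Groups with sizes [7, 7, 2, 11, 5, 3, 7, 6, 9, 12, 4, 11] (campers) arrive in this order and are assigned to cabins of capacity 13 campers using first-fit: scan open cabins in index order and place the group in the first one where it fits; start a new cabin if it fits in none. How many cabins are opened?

  7 → cabin 1 (new)  [load 7/13]
  7 → cabin 2 (new)  [load 7/13]
  2 → cabin 1  [load 9/13]
  11 → cabin 3 (new)  [load 11/13]
  5 → cabin 2  [load 12/13]
  3 → cabin 1  [load 12/13]
  7 → cabin 4 (new)  [load 7/13]
  6 → cabin 4  [load 13/13]
  9 → cabin 5 (new)  [load 9/13]
  12 → cabin 6 (new)  [load 12/13]
  4 → cabin 5  [load 13/13]
  11 → cabin 7 (new)  [load 11/13]
7 cabins opened.

7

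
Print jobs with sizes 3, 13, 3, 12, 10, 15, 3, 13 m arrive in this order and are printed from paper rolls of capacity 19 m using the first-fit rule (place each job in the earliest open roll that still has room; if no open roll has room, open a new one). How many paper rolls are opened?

  3 → roll 1 (new)  [load 3/19]
  13 → roll 1  [load 16/19]
  3 → roll 1  [load 19/19]
  12 → roll 2 (new)  [load 12/19]
  10 → roll 3 (new)  [load 10/19]
  15 → roll 4 (new)  [load 15/19]
  3 → roll 2  [load 15/19]
  13 → roll 5 (new)  [load 13/19]
5 paper rolls opened.

5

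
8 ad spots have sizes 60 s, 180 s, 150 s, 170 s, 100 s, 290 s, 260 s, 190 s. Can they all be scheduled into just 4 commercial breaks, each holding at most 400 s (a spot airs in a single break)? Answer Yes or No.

Yes

A valid assignment using 4 commercial breaks:
  break 1: 290 + 100 = 390
  break 2: 260 + 60 = 320
  break 3: 190 + 180 = 370
  break 4: 170 + 150 = 320
Every load is within 400 s, so 4 commercial breaks suffice.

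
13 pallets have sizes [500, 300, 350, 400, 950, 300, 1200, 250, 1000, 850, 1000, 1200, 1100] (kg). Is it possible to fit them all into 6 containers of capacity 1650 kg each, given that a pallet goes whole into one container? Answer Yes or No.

No

Total = 9400 kg; ⌈9400/1650⌉ = 6.
7 pallets each exceed half the capacity and cannot share a container, forcing at least 7 containers.
At least 7 containers are required, but only 6 are allowed.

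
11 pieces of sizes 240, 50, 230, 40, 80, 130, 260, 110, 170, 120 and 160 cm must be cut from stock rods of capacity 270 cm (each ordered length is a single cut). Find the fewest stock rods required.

7

Total = 260 + 240 + 230 + 170 + 160 + 130 + 120 + 110 + 80 + 50 + 40 = 1590 cm.
Lower bound: ⌈1590/270⌉ = 6 stock rods.
A packing using 7 stock rods:
  stock rod 1: 260 = 260
  stock rod 2: 240 = 240
  stock rod 3: 230 + 40 = 270
  stock rod 4: 170 + 80 = 250
  stock rod 5: 160 + 110 = 270
  stock rod 6: 130 + 120 = 250
  stock rod 7: 50 = 50
No arrangement into 6 stock rods stays within capacity, so 7 is optimal.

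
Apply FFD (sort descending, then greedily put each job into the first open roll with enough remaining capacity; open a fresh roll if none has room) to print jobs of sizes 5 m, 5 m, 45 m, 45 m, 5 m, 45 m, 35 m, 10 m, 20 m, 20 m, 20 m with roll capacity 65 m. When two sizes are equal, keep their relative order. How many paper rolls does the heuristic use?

4

Sorted descending: 45, 45, 45, 35, 20, 20, 20, 10, 5, 5, 5.
  45 → roll 1 (new)  [load 45/65]
  45 → roll 2 (new)  [load 45/65]
  45 → roll 3 (new)  [load 45/65]
  35 → roll 4 (new)  [load 35/65]
  20 → roll 1  [load 65/65]
  20 → roll 2  [load 65/65]
  20 → roll 3  [load 65/65]
  10 → roll 4  [load 45/65]
  5 → roll 4  [load 50/65]
  5 → roll 4  [load 55/65]
  5 → roll 4  [load 60/65]
4 paper rolls opened.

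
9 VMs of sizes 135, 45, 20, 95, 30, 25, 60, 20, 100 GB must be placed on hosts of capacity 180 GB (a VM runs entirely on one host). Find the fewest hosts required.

Total = 135 + 100 + 95 + 60 + 45 + 30 + 25 + 20 + 20 = 530 GB.
Lower bound: ⌈530/180⌉ = 3 hosts.
A packing using 3 hosts:
  host 1: 135 + 45 = 180
  host 2: 100 + 60 + 20 = 180
  host 3: 95 + 30 + 25 + 20 = 170
This matches the lower bound, so 3 is optimal.

3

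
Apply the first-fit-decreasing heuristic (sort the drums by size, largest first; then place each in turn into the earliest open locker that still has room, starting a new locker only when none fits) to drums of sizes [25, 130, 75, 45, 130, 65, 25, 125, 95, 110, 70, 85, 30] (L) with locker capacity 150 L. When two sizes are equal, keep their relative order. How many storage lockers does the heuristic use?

8

Sorted descending: 130, 130, 125, 110, 95, 85, 75, 70, 65, 45, 30, 25, 25.
  130 → locker 1 (new)  [load 130/150]
  130 → locker 2 (new)  [load 130/150]
  125 → locker 3 (new)  [load 125/150]
  110 → locker 4 (new)  [load 110/150]
  95 → locker 5 (new)  [load 95/150]
  85 → locker 6 (new)  [load 85/150]
  75 → locker 7 (new)  [load 75/150]
  70 → locker 7  [load 145/150]
  65 → locker 6  [load 150/150]
  45 → locker 5  [load 140/150]
  30 → locker 4  [load 140/150]
  25 → locker 3  [load 150/150]
  25 → locker 8 (new)  [load 25/150]
8 storage lockers opened.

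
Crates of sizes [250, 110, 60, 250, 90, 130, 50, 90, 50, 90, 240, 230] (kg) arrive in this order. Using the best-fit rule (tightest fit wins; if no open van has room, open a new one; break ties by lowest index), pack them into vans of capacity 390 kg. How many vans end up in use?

5

  250 → van 1 (new)  [load 250/390]
  110 → van 1  [load 360/390]
  60 → van 2 (new)  [load 60/390]
  250 → van 2  [load 310/390]
  90 → van 3 (new)  [load 90/390]
  130 → van 3  [load 220/390]
  50 → van 2  [load 360/390]
  90 → van 3  [load 310/390]
  50 → van 3  [load 360/390]
  90 → van 4 (new)  [load 90/390]
  240 → van 4  [load 330/390]
  230 → van 5 (new)  [load 230/390]
5 vans opened.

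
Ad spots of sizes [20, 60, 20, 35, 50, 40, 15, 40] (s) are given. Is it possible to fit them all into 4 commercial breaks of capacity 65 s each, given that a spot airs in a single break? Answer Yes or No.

No

Total = 280 s; ⌈280/65⌉ = 5.
At least 5 commercial breaks are required, but only 4 are allowed.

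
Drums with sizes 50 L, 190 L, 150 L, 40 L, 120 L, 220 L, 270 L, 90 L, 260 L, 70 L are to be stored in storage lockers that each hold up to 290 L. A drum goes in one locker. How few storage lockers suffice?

6

Total = 270 + 260 + 220 + 190 + 150 + 120 + 90 + 70 + 50 + 40 = 1460 L.
Lower bound: ⌈1460/290⌉ = 6 storage lockers.
A packing using 6 storage lockers:
  locker 1: 270 = 270
  locker 2: 260 = 260
  locker 3: 220 + 70 = 290
  locker 4: 190 + 90 = 280
  locker 5: 150 + 120 = 270
  locker 6: 50 + 40 = 90
This matches the lower bound, so 6 is optimal.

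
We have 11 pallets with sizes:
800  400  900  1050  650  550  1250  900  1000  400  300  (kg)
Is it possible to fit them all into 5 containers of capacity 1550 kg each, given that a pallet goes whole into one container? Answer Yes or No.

No

Total = 8200 kg; ⌈8200/1550⌉ = 6.
At least 6 containers are required, but only 5 are allowed.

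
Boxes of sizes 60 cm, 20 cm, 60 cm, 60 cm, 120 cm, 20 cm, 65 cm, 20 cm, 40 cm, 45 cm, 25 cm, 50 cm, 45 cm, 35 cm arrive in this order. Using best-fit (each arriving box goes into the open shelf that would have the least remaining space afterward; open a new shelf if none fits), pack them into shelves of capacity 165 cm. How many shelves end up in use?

  60 → shelf 1 (new)  [load 60/165]
  20 → shelf 1  [load 80/165]
  60 → shelf 1  [load 140/165]
  60 → shelf 2 (new)  [load 60/165]
  120 → shelf 3 (new)  [load 120/165]
  20 → shelf 1  [load 160/165]
  65 → shelf 2  [load 125/165]
  20 → shelf 2  [load 145/165]
  40 → shelf 3  [load 160/165]
  45 → shelf 4 (new)  [load 45/165]
  25 → shelf 4  [load 70/165]
  50 → shelf 4  [load 120/165]
  45 → shelf 4  [load 165/165]
  35 → shelf 5 (new)  [load 35/165]
5 shelves opened.

5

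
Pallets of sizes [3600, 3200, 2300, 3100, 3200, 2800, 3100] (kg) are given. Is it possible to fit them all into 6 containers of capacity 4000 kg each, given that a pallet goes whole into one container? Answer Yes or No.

No

Total = 21300 kg; ⌈21300/4000⌉ = 6.
7 pallets each exceed half the capacity and cannot share a container, forcing at least 7 containers.
At least 7 containers are required, but only 6 are allowed.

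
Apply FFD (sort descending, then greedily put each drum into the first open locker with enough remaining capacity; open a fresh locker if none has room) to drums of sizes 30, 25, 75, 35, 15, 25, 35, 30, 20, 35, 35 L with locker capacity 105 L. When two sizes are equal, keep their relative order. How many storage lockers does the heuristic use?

Sorted descending: 75, 35, 35, 35, 35, 30, 30, 25, 25, 20, 15.
  75 → locker 1 (new)  [load 75/105]
  35 → locker 2 (new)  [load 35/105]
  35 → locker 2  [load 70/105]
  35 → locker 2  [load 105/105]
  35 → locker 3 (new)  [load 35/105]
  30 → locker 1  [load 105/105]
  30 → locker 3  [load 65/105]
  25 → locker 3  [load 90/105]
  25 → locker 4 (new)  [load 25/105]
  20 → locker 4  [load 45/105]
  15 → locker 3  [load 105/105]
4 storage lockers opened.

4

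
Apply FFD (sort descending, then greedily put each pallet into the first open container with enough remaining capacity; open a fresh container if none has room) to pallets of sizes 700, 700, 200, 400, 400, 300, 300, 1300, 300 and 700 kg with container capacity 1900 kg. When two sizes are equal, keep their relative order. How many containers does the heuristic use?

3

Sorted descending: 1300, 700, 700, 700, 400, 400, 300, 300, 300, 200.
  1300 → container 1 (new)  [load 1300/1900]
  700 → container 2 (new)  [load 700/1900]
  700 → container 2  [load 1400/1900]
  700 → container 3 (new)  [load 700/1900]
  400 → container 1  [load 1700/1900]
  400 → container 2  [load 1800/1900]
  300 → container 3  [load 1000/1900]
  300 → container 3  [load 1300/1900]
  300 → container 3  [load 1600/1900]
  200 → container 1  [load 1900/1900]
3 containers opened.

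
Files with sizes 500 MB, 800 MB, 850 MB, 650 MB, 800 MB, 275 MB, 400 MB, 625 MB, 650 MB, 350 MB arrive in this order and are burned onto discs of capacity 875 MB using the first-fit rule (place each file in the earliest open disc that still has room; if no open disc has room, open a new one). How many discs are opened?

8

  500 → disc 1 (new)  [load 500/875]
  800 → disc 2 (new)  [load 800/875]
  850 → disc 3 (new)  [load 850/875]
  650 → disc 4 (new)  [load 650/875]
  800 → disc 5 (new)  [load 800/875]
  275 → disc 1  [load 775/875]
  400 → disc 6 (new)  [load 400/875]
  625 → disc 7 (new)  [load 625/875]
  650 → disc 8 (new)  [load 650/875]
  350 → disc 6  [load 750/875]
8 discs opened.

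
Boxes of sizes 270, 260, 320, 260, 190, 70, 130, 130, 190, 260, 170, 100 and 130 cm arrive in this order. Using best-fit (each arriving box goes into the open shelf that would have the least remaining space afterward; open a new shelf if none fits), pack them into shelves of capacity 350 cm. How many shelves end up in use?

9

  270 → shelf 1 (new)  [load 270/350]
  260 → shelf 2 (new)  [load 260/350]
  320 → shelf 3 (new)  [load 320/350]
  260 → shelf 4 (new)  [load 260/350]
  190 → shelf 5 (new)  [load 190/350]
  70 → shelf 1  [load 340/350]
  130 → shelf 5  [load 320/350]
  130 → shelf 6 (new)  [load 130/350]
  190 → shelf 6  [load 320/350]
  260 → shelf 7 (new)  [load 260/350]
  170 → shelf 8 (new)  [load 170/350]
  100 → shelf 8  [load 270/350]
  130 → shelf 9 (new)  [load 130/350]
9 shelves opened.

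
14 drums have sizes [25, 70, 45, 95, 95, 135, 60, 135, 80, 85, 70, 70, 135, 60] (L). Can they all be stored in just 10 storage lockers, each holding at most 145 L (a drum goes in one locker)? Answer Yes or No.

Yes

A valid assignment using 9 storage lockers:
  locker 1: 135 = 135
  locker 2: 135 = 135
  locker 3: 135 = 135
  locker 4: 95 + 45 = 140
  locker 5: 95 + 25 = 120
  locker 6: 85 + 60 = 145
  locker 7: 80 + 60 = 140
  locker 8: 70 + 70 = 140
  locker 9: 70 = 70
That uses only 9 ≤ 10, so 10 storage lockers are enough.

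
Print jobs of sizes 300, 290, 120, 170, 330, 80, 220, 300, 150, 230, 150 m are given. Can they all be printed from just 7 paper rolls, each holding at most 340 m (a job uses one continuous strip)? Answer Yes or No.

No

Total = 2340 m; ⌈2340/340⌉ = 7.
The bound of 7 does not rule out 7, but exhaustive search shows no assignment into 7 paper rolls of capacity 340 m exists — the minimum is 8.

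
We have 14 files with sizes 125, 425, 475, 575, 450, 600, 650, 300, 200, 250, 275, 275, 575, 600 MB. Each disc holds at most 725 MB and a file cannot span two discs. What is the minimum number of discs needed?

9

Total = 650 + 600 + 600 + 575 + 575 + 475 + 450 + 425 + 300 + 275 + 275 + 250 + 200 + 125 = 5775 MB.
Lower bound: ⌈5775/725⌉ = 8 discs.
A packing using 9 discs:
  disc 1: 650 = 650
  disc 2: 600 + 125 = 725
  disc 3: 600 = 600
  disc 4: 575 = 575
  disc 5: 575 = 575
  disc 6: 475 + 250 = 725
  disc 7: 450 + 275 = 725
  disc 8: 425 + 300 = 725
  disc 9: 275 + 200 = 475
No arrangement into 8 discs stays within capacity, so 9 is optimal.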